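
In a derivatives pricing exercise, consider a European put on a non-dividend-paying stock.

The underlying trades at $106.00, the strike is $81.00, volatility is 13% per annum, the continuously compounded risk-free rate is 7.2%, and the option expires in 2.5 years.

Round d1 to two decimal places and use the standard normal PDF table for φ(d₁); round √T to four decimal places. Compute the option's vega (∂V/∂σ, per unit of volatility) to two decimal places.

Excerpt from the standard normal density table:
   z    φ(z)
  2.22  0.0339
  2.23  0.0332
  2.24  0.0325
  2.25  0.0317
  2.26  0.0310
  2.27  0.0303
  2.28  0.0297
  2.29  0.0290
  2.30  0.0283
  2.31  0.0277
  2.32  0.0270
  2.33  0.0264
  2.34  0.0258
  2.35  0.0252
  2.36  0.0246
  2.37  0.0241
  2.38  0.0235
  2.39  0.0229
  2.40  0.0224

T = 2.5;  σ√T = 0.2055
ln(S/K) + (r + σ²/2)T = ln(106/81) + (0.072 + 0.13²/2)·2.5 = 0.2690 + 0.2011 = 0.4701
d₁ = 0.4701 / 0.2055 = 2.2871 → 2.29
√T = √2.5 = 1.5811
φ(d₁) = φ(2.29) = 0.0290
vega = S·φ(d₁)·√T = 106·0.0290·1.5811 = 4.8603
(Call and put vega coincide under Black-Scholes.)

4.86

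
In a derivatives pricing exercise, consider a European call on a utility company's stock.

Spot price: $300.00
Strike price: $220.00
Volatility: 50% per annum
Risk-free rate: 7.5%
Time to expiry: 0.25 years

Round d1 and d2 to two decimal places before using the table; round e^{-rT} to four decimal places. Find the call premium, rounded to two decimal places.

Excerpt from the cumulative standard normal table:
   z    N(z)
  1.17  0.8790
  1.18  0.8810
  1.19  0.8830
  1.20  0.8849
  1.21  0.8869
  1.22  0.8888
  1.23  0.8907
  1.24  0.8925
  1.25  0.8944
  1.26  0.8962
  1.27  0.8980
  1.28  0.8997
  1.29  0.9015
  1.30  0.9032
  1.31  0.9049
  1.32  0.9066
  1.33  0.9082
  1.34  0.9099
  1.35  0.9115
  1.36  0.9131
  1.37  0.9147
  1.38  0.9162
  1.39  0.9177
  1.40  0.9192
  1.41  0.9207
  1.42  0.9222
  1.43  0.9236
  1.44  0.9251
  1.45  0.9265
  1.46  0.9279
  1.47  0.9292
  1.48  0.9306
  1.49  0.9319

$86.88

σ√T = 0.5·√0.25 = 0.2500
d₁ = [ln(300/220) + (0.075 + ½·0.5²)·0.25] / (σ√T) = (0.3102 + 0.0500) / 0.2500 = 1.4406 ⇒ 1.44
d₂ = 1.4406 − 0.2500 = 1.1906 ⇒ 1.19
e^(−rT) = e^(−0.075·0.25) = 0.9814
C = 300·N(1.44) − 220·0.9814·N(1.19) = 300·0.9251 − 220·0.9814·0.8830 = 277.5300 − 190.6468 = 86.8832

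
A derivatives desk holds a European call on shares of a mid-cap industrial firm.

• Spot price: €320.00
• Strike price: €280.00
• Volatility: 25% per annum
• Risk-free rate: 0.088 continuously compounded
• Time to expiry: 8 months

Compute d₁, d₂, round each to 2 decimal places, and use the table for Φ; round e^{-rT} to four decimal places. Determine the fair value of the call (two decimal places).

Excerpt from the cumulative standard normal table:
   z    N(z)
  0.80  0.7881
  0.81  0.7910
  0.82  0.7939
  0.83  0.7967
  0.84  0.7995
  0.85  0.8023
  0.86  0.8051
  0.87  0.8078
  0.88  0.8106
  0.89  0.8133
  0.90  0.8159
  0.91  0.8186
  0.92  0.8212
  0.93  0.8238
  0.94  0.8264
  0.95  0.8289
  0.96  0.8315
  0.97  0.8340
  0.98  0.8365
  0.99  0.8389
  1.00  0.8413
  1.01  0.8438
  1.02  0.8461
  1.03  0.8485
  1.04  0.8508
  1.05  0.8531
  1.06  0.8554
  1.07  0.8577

σ√T = 0.25·√0.6667 = 0.2041
d₁ = [ln(320/280) + (0.088 + 0.25²/2)·0.6667] / 0.2041 = [0.1335 + 0.0795] / 0.2041 = 1.0436 which rounds to 1.04
d₂ = d₁ − σ√T = 1.0436 − 0.2041 = 0.8395 which rounds to 0.84
exp(−rT) = exp(−0.088·0.6667) = 0.9430
N(d₁) = N(1.04) = 0.8508;  N(d₂) = N(0.84) = 0.7995
C = 320·0.8508 − 280·0.9430·0.7995 = 272.2560 − 211.1000 = 61.1560

€61.16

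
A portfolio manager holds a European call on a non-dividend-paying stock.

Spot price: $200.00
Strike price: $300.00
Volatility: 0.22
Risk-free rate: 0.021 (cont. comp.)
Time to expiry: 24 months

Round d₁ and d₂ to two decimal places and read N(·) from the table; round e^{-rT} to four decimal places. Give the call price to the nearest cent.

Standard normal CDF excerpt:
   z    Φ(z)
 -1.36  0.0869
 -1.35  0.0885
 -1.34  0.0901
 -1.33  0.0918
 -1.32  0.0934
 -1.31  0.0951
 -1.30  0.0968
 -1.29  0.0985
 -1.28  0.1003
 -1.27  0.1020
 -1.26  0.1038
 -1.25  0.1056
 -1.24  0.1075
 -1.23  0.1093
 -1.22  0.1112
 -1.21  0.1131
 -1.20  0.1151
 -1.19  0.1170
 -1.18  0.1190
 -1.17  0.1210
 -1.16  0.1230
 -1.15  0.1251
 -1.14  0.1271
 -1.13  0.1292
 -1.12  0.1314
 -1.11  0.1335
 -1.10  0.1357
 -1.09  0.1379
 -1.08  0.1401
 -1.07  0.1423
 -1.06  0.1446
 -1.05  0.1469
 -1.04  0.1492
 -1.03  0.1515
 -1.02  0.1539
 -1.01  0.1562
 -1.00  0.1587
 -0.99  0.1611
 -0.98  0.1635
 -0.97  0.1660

$4.37

σ√T = 0.22 × 1.4142 = 0.3111
d₁ = [ln(200/300) + (0.021 + 0.22²/2)·2] / 0.3111 = [-0.4055 + 0.0904] / 0.3111 = -1.0127 which rounds to -1.01
d₂ = d₁ − σ√T = -1.0127 − 0.3111 = -1.3238 which rounds to -1.32
exp(−rT) = exp(−0.021·2) = 0.9589
C = 200·N(-1.01) − 300·0.9589·N(-1.32) = 200·0.1562 − 300·0.9589·0.0934 = 31.2400 − 26.8684 = 4.3716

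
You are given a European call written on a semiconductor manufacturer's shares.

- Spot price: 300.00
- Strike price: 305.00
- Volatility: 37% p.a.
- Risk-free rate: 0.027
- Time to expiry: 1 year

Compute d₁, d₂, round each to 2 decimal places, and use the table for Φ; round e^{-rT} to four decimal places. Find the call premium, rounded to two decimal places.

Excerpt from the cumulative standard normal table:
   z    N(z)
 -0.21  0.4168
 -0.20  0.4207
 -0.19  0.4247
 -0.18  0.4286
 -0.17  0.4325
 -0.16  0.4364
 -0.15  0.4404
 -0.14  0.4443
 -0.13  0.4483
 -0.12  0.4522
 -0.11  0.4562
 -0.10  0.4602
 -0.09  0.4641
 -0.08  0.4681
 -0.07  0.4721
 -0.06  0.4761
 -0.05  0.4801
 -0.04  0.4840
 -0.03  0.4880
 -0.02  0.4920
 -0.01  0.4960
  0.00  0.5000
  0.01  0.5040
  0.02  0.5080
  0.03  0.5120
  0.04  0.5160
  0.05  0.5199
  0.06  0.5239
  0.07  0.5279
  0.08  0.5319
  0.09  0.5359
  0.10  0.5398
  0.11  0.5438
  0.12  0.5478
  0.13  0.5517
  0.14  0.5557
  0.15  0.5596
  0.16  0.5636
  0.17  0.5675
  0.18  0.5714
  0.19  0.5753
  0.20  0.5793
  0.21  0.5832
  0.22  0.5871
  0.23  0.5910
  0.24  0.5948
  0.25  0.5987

T = 1;  σ√T = 0.3700
ln(S/K) + (r + σ²/2)T = ln(300/305) + (0.027 + 0.37²/2)·1 = -0.0165 + 0.0954 = 0.0789
d₁ = 0.0789 / 0.3700 = 0.2133 → 0.21
d₂ = d₁ − σ√T = 0.2133 − 0.3700 = -0.1567 → -0.16
e^(−rT) = e^(−0.027·1) = 0.9734
C = 300·N(0.21) − 305·0.9734·N(-0.16) = 300·0.5832 − 305·0.9734·0.4364 = 174.9600 − 129.5615 = 45.3985

45.40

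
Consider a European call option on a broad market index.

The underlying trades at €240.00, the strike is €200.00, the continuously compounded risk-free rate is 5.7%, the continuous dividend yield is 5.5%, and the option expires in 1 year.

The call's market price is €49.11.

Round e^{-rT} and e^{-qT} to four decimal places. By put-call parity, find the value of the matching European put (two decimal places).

€10.87

exp(−qT) = exp(−0.055·1) = 0.9465;  exp(−rT) = exp(−0.057·1) = 0.9446
Put-call parity: C − P = S·e^(−qT) − K·e^(−rT) = 240·0.9465 − 200·0.9446 = 227.1600 − 188.9200 = 38.2400
P = C − (C − P) = 49.11 − (38.2400) = 10.8700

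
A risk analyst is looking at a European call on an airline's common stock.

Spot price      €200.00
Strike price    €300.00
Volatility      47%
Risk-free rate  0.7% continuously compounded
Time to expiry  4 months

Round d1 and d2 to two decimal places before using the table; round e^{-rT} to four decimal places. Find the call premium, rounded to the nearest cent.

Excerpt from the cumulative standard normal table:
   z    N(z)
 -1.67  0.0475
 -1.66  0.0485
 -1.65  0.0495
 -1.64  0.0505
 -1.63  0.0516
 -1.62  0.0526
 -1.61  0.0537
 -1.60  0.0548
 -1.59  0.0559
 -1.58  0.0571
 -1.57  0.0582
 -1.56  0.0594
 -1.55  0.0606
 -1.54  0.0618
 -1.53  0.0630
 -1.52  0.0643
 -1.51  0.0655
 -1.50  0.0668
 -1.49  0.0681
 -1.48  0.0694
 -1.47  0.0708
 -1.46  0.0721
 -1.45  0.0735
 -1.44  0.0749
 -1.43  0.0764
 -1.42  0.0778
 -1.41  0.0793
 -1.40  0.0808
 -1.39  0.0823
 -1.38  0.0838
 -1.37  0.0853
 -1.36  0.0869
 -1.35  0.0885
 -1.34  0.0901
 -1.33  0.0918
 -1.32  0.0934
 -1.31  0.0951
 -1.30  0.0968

σ√T = 0.47 × 0.5774 = 0.2714
d₁ = [ln(200/300) + (0.007 + 0.47²/2)·0.3333] / 0.2714 = [-0.4055 + 0.0391] / 0.2714 = -1.3499 which rounds to -1.35
d₂ = d₁ − σ√T = -1.3499 − 0.2714 = -1.6213 which rounds to -1.62
exp(−rT) = exp(−0.007·0.3333) = 0.9977
C = 200·N(-1.35) − 300·0.9977·N(-1.62) = 200·0.0885 − 300·0.9977·0.0526 = 17.7000 − 15.7437 = 1.9563

€1.96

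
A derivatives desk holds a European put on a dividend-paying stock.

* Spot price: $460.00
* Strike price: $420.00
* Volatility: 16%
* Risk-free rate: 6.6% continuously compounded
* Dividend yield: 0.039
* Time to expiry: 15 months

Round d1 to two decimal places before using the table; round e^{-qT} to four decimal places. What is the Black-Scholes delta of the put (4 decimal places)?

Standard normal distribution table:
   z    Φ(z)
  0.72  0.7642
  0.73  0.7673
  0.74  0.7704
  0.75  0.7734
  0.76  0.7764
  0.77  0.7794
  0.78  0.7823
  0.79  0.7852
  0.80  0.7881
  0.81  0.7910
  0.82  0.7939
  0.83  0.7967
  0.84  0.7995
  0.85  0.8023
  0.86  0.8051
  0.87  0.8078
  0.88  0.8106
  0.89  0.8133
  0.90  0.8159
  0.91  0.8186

-0.2046

σ√T = 0.16·√1.25 = 0.1789
ln(S/K) + (r − q + σ²/2)T = ln(460/420) + (0.066 − 0.039 + 0.16²/2)·1.25 = 0.0910 + 0.0498 = 0.1407
d₁ = 0.1407 / 0.1789 = 0.7867 which rounds to 0.79
N(d₁) = N(0.79) = 0.7852
Δ_put = exp(−qT)·(N(d₁) − 1) = 0.9524·(0.7852 − 1) = -0.2046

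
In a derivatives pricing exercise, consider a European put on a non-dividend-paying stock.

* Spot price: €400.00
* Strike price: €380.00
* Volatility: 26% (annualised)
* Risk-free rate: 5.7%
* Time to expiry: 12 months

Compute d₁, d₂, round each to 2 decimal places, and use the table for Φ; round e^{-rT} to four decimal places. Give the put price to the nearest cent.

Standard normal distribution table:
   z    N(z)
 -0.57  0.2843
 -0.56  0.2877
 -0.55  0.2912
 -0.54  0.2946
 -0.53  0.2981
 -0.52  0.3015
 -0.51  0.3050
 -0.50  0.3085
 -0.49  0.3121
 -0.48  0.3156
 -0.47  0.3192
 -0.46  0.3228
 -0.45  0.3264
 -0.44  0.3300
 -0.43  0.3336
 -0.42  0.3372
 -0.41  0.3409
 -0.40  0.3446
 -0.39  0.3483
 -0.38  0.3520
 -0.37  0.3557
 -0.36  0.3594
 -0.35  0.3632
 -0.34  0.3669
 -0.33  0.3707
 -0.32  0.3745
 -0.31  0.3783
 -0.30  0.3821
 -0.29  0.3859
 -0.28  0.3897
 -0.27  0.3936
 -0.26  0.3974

σ√T = 0.26 × 1.0000 = 0.2600
ln(S/K) + (r + σ²/2)T = ln(400/380) + (0.057 + 0.26²/2)·1 = 0.0513 + 0.0908 = 0.1421
d₁ = 0.1421 / 0.2600 = 0.5465 ⇒ 0.55
d₂ = d₁ − σ√T = 0.5465 − 0.2600 = 0.2865 ⇒ 0.29
e^(−rT) = e^(−0.057·1) = 0.9446
N(−d₂) = N(-0.29) = 0.3859;  N(−d₁) = N(-0.55) = 0.2912
P = 380·0.9446·0.3859 − 400·0.2912 = 138.5180 − 116.4800 = 22.0380

€22.04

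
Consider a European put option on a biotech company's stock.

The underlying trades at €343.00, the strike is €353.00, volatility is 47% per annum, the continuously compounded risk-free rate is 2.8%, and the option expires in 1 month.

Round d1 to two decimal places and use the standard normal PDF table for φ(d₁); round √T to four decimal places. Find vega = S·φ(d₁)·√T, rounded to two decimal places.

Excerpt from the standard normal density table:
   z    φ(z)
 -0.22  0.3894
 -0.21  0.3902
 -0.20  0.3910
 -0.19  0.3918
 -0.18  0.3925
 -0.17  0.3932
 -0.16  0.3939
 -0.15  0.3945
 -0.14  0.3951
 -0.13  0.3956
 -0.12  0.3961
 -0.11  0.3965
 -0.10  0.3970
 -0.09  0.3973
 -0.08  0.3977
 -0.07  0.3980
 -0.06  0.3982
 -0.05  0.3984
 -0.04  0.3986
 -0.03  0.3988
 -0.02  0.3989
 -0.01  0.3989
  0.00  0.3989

39.17

σ√T = 0.47·√0.08333 = 0.1357
d₁ = [ln(343/353) + (0.028 + ½·0.47²)·0.08333] / (σ√T) = (-0.0287 + 0.0115) / 0.1357 = -0.1268 which rounds to -0.13
√T = √0.08333 = 0.2887
φ(d₁) = φ(-0.13) = 0.3956
vega = S·φ(d₁)·√T = 343·0.3956·0.2887 = 39.1739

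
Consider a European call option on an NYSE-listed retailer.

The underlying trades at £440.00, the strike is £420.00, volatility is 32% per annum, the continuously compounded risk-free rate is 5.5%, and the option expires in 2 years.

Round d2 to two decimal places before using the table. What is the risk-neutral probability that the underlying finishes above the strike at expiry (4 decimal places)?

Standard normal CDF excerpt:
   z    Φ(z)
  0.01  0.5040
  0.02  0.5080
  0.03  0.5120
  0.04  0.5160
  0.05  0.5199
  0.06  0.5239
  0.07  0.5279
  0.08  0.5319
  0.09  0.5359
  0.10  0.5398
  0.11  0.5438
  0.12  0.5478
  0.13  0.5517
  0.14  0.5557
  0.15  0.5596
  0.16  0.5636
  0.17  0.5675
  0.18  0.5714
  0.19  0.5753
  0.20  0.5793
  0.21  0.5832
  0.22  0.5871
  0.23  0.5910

0.5478

σ√T = 0.32·√2 = 0.4525
d₁ = [ln(440/420) + (0.055 + ½·0.32²)·2] / (σ√T) = (0.0465 + 0.2124) / 0.4525 = 0.5721 ≈ 0.57
d₂ = 0.5721 − 0.4525 = 0.1196 ≈ 0.12
Risk-neutral Pr[S_T > K] = N(d₂) = N(0.12) = 0.5478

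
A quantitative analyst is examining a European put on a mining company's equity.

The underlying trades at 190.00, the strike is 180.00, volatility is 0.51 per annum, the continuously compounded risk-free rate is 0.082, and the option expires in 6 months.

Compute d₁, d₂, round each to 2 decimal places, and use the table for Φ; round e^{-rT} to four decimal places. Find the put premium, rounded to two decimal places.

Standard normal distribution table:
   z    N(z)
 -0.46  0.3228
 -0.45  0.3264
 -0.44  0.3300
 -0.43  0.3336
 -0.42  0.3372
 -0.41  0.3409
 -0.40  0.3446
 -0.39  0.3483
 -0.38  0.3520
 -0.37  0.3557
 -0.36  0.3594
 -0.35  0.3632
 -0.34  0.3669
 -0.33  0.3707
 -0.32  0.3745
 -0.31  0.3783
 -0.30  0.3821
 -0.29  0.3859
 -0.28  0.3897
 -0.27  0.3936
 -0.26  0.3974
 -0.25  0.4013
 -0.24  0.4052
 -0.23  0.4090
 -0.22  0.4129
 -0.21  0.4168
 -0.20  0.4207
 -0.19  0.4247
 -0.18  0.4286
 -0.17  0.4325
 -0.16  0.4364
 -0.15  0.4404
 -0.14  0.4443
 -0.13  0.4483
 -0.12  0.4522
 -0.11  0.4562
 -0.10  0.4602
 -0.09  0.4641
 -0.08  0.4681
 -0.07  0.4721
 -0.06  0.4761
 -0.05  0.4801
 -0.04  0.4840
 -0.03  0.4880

σ√T = 0.51·√0.5 = 0.3606
d₁ = [ln(190/180) + (0.082 + 0.51²/2)·0.5] / 0.3606 = [0.0541 + 0.1060] / 0.3606 = 0.4439 ≈ 0.44
d₂ = d₁ − σ√T = 0.4439 − 0.3606 = 0.0833 ≈ 0.08
e^(−rT) = e^(−0.082·0.5) = 0.9598
P = 180·0.9598·N(-0.08) − 190·N(-0.44) = 180·0.9598·0.4681 − 190·0.3300 = 80.8708 − 62.7000 = 18.1708

18.17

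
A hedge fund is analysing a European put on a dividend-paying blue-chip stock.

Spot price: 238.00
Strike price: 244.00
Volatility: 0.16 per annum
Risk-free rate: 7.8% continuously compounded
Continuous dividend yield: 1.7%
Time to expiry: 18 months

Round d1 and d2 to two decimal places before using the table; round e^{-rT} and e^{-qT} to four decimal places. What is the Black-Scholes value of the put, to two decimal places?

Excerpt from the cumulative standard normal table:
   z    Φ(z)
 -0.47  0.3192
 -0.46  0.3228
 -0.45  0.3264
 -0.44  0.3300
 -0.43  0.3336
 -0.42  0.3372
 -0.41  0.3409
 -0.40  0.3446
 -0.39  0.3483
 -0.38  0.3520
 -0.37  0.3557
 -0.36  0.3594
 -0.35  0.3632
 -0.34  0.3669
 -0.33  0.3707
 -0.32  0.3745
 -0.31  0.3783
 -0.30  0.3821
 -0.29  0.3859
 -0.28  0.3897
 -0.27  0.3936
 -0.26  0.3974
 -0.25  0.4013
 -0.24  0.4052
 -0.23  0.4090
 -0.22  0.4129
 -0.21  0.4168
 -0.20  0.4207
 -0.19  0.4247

T = 1.5;  σ√T = 0.1960
d₁ = [ln(238/244) + (0.078 − 0.017 + 0.16²/2)·1.5] / 0.1960 = [-0.0249 + 0.1107] / 0.1960 = 0.4379 ≈ 0.44
d₂ = d₁ − σ√T = 0.4379 − 0.1960 = 0.2419 ≈ 0.24
exp(−qT) = exp(−0.017·1.5) = 0.9748;  exp(−rT) = exp(−0.078·1.5) = 0.8896
P = 244·0.8896·N(-0.24) − 238·0.9748·N(-0.44) = 244·0.8896·0.4052 − 238·0.9748·0.3300 = 87.9537 − 76.5608 = 11.3929

11.39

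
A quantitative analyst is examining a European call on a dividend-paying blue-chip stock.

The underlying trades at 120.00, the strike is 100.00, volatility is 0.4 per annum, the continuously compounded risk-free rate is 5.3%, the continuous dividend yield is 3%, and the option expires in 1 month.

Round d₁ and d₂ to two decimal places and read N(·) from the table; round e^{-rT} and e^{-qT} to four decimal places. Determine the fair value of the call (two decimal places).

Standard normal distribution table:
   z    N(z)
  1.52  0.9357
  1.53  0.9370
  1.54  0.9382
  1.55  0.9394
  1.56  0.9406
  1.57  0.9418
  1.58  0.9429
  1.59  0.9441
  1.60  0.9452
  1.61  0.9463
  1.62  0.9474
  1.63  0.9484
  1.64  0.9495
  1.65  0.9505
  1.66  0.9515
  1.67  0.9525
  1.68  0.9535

20.37

σ√T = 0.4·√0.08333 = 0.1155
d₁ = [ln(120/100) + (0.053 − 0.03 + ½·0.4²)·0.08333] / (σ√T) = (0.1823 + 0.0086) / 0.1155 = 1.6533 ≈ 1.65
d₂ = 1.6533 − 0.1155 = 1.5378 ≈ 1.54
exp(−qT) = exp(−0.03·0.08333) = 0.9975;  exp(−rT) = exp(−0.053·0.08333) = 0.9956
N(d₁) = N(1.65) = 0.9505;  N(d₂) = N(1.54) = 0.9382
C = 120·0.9975·0.9505 − 100·0.9956·0.9382 = 113.7749 − 93.4072 = 20.3677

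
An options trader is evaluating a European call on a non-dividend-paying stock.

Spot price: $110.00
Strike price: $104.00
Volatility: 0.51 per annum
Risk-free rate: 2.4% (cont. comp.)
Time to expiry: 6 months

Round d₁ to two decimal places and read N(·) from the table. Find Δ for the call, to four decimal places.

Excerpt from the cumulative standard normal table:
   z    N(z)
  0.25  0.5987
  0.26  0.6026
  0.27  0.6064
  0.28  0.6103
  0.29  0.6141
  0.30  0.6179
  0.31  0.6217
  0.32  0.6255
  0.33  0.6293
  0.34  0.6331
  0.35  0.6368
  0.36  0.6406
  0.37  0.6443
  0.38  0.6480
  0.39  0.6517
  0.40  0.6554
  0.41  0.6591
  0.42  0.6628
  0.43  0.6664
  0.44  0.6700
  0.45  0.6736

σ√T = 0.51·√0.5 = 0.3606
ln(S/K) + (r + σ²/2)T = ln(110/104) + (0.024 + 0.51²/2)·0.5 = 0.0561 + 0.0770 = 0.1331
d₁ = 0.1331 / 0.3606 = 0.3691 → 0.37
N(d₁) = N(0.37) = 0.6443
Δ_call = N(d₁) = 0.6443

0.6443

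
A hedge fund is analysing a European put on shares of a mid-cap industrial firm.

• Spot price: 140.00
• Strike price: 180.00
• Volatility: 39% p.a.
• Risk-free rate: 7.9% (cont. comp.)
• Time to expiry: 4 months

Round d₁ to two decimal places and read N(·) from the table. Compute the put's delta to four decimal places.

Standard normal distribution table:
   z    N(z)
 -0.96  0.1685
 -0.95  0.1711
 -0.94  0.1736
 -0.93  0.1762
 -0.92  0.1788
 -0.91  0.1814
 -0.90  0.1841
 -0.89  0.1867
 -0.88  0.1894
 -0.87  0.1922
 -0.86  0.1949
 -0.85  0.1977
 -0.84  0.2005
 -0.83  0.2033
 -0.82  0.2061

-0.8133

σ√T = 0.39 × 0.5774 = 0.2252
d₁ = [ln(140/180) + (0.079 + ½·0.39²)·0.3333] / (σ√T) = (-0.2513 + 0.0517) / 0.2252 = -0.8866 → -0.89
N(d₁) = N(-0.89) = 0.1867
Δ_put = N(d₁) − 1 = 0.1867 − 1 = -0.8133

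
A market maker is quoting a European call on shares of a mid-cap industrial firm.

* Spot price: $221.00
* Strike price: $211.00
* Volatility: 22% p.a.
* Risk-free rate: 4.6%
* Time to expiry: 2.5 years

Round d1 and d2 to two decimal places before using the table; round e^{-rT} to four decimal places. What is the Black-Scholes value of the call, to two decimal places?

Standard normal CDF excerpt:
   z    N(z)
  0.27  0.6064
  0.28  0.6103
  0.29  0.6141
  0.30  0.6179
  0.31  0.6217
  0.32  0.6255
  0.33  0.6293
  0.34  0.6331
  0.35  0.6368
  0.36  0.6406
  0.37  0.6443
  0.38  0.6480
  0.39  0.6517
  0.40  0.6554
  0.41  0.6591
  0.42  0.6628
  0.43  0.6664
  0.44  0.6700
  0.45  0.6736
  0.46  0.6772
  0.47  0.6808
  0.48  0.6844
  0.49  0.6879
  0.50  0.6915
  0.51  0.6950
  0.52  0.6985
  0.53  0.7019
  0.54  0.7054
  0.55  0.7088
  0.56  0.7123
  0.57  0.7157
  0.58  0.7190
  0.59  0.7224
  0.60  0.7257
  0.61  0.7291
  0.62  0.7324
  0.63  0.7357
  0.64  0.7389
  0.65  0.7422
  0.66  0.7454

T = 2.5;  σ√T = 0.3479
ln(S/K) + (r + σ²/2)T = ln(221/211) + (0.046 + 0.22²/2)·2.5 = 0.0463 + 0.1755 = 0.2218
d₁ = 0.2218 / 0.3479 = 0.6376 ≈ 0.64
d₂ = d₁ − σ√T = 0.6376 − 0.3479 = 0.2898 ≈ 0.29
exp(−rT) = exp(−0.046·2.5) = 0.8914
C = 221·N(0.64) − 211·0.8914·N(0.29) = 221·0.7389 − 211·0.8914·0.6141 = 163.2969 − 115.5032 = 47.7937

$47.79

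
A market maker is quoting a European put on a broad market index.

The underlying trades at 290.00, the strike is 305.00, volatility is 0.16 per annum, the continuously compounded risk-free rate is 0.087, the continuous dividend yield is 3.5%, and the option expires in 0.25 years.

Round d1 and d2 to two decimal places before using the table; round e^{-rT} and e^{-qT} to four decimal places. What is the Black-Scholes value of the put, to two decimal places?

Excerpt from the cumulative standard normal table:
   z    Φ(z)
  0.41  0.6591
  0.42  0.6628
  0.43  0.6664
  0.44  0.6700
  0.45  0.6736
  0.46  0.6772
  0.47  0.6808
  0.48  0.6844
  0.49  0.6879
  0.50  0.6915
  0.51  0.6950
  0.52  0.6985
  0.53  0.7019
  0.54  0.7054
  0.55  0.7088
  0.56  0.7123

15.84

σ√T = 0.16·√0.25 = 0.0800
ln(S/K) + (r − q + σ²/2)T = ln(290/305) + (0.087 − 0.035 + 0.16²/2)·0.25 = -0.0504 + 0.0162 = -0.0342
d₁ = -0.0342 / 0.0800 = -0.4279 ≈ -0.43
d₂ = d₁ − σ√T = -0.4279 − 0.0800 = -0.5079 ≈ -0.51
e^(−qT) = e^(−0.035·0.25) = 0.9913;  e^(−rT) = e^(−0.087·0.25) = 0.9785
P = 305·0.9785·N(0.51) − 290·0.9913·N(0.43) = 305·0.9785·0.6950 − 290·0.9913·0.6664 = 207.4175 − 191.5747 = 15.8429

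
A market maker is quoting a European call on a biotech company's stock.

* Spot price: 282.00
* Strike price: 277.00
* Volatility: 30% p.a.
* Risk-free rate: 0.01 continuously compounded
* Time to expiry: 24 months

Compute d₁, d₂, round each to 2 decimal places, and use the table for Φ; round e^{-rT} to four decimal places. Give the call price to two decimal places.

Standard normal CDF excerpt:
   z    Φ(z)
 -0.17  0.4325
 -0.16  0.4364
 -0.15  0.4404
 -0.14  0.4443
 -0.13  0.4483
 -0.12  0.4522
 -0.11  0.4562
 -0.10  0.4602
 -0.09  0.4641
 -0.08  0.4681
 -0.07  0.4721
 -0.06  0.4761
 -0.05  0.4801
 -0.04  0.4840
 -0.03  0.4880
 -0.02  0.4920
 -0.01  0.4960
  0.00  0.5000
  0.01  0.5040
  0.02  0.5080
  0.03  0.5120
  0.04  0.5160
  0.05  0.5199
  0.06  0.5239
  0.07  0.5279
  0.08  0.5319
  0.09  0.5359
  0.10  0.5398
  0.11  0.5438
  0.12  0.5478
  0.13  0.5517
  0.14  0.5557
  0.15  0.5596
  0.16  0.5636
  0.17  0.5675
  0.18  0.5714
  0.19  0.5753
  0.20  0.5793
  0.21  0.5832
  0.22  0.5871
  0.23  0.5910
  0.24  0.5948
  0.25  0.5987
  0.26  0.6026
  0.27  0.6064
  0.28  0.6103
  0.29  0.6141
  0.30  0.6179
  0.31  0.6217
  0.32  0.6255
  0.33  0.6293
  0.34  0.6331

T = 2;  σ√T = 0.4243
d₁ = [ln(282/277) + (0.01 + 0.3²/2)·2] / 0.4243 = [0.0179 + 0.1100] / 0.4243 = 0.3014 ≈ 0.30
d₂ = d₁ − σ√T = 0.3014 − 0.4243 = -0.1228 ≈ -0.12
e^(−rT) = e^(−0.01·2) = 0.9802
N(d₁) = N(0.30) = 0.6179;  N(d₂) = N(-0.12) = 0.4522
C = 282·0.6179 − 277·0.9802·0.4522 = 174.2478 − 122.7793 = 51.4685

51.47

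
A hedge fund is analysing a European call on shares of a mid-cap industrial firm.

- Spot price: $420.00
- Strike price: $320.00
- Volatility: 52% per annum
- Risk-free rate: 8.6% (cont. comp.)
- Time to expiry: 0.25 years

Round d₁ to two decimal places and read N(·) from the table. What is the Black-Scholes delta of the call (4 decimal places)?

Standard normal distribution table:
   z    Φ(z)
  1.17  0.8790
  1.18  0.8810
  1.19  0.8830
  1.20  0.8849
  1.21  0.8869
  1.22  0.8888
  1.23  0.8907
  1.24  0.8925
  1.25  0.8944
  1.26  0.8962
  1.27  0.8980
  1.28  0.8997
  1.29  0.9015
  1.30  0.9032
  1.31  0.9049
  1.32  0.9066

σ√T = 0.52·√0.25 = 0.2600
d₁ = [ln(420/320) + (0.086 + ½·0.52²)·0.25] / (σ√T) = (0.2719 + 0.0553) / 0.2600 = 1.2586 ≈ 1.26
N(d₁) = N(1.26) = 0.8962
Δ_call = N(d₁) = 0.8962

0.8962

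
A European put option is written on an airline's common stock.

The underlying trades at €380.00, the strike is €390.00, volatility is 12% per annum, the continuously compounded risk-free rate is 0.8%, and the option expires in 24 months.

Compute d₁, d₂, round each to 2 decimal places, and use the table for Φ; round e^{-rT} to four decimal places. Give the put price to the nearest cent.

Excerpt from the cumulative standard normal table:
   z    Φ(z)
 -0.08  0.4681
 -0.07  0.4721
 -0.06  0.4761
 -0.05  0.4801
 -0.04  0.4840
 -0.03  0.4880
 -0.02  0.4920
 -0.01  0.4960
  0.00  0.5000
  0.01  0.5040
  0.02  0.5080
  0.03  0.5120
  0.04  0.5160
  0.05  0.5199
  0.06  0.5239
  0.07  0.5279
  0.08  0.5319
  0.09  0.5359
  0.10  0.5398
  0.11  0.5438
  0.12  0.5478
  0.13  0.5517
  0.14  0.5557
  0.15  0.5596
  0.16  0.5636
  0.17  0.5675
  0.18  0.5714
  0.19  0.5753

T = 2;  σ√T = 0.1697
d₁ = [ln(380/390) + (0.008 + 0.12²/2)·2] / 0.1697 = [-0.0260 + 0.0304] / 0.1697 = 0.0261 ≈ 0.03
d₂ = d₁ − σ√T = 0.0261 − 0.1697 = -0.1436 ≈ -0.14
exp(−rT) = exp(−0.008·2) = 0.9841
N(−d₂) = N(0.14) = 0.5557;  N(−d₁) = N(-0.03) = 0.4880
P = 390·0.9841·0.5557 − 380·0.4880 = 213.2771 − 185.4400 = 27.8371

€27.84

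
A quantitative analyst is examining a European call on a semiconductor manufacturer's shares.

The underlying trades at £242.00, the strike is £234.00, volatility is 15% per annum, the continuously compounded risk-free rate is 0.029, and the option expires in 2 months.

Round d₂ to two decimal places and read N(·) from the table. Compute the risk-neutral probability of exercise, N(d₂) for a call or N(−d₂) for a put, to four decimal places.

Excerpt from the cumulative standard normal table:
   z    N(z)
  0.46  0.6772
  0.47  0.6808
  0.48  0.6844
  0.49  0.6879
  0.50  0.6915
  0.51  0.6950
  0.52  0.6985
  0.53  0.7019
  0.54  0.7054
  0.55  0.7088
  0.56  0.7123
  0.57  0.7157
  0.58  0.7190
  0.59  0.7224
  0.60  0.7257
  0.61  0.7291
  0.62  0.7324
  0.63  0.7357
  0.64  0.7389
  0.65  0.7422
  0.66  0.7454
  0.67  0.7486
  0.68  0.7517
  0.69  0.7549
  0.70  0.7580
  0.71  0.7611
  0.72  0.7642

σ√T = 0.15 × 0.4082 = 0.0612
d₁ = [ln(242/234) + (0.029 + 0.15²/2)·0.1667] / 0.0612 = [0.0336 + 0.0067] / 0.0612 = 0.6585 ⇒ 0.66
d₂ = d₁ − σ√T = 0.6585 − 0.0612 = 0.5973 ⇒ 0.60
Pr(exercise) under Q = N(d₂) = 0.7257

0.7257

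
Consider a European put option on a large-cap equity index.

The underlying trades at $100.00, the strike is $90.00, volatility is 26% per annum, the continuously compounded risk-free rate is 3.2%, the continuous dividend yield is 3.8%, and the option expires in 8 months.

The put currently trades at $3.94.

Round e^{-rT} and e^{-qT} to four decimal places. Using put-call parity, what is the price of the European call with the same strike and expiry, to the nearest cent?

$13.34

e^(−qT) = e^(−0.038·0.6667) = 0.9750;  e^(−rT) = e^(−0.032·0.6667) = 0.9789
Put-call parity: C − P = S·e^(−qT) − K·e^(−rT) = 100·0.9750 − 90·0.9789 = 97.5000 − 88.1010 = 9.3990
C = P + (C − P) = 3.94 + (9.3990) = 13.3390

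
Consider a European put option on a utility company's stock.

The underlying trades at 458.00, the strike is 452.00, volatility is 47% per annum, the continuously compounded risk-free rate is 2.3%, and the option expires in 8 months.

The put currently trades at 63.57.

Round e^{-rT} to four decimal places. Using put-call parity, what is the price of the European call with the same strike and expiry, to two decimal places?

e^(−rT) = e^(−0.023·0.6667) = 0.9848
Put-call parity: C − P = S − K·e^(−rT) = 458 − 452·0.9848 = 458 − 445.1296 = 12.8704
C = P + (C − P) = 63.57 + (12.8704) = 76.4404

76.44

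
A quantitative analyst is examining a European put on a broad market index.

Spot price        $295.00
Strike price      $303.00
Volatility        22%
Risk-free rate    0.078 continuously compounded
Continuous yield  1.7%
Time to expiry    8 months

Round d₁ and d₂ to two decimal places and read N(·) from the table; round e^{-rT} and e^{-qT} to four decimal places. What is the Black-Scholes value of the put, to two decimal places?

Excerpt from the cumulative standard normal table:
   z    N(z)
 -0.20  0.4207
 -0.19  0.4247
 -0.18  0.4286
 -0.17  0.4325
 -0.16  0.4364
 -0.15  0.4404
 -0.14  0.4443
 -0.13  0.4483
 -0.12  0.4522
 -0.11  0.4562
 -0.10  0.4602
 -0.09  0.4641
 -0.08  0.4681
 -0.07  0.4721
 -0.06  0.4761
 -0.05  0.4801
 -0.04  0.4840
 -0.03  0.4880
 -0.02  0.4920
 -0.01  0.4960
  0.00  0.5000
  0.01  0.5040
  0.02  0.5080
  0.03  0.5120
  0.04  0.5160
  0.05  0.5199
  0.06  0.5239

$18.82

T = 0.6667;  σ√T = 0.1796
d₁ = [ln(295/303) + (0.078 − 0.017 + 0.22²/2)·0.6667] / 0.1796 = [-0.0268 + 0.0568] / 0.1796 = 0.1672 which rounds to 0.17
d₂ = d₁ − σ√T = 0.1672 − 0.1796 = -0.0124 which rounds to -0.01
exp(−qT) = exp(−0.017·0.6667) = 0.9887;  exp(−rT) = exp(−0.078·0.6667) = 0.9493
P = 303·0.9493·N(0.01) − 295·0.9887·N(-0.17) = 303·0.9493·0.5040 − 295·0.9887·0.4325 = 144.9695 − 126.1458 = 18.8237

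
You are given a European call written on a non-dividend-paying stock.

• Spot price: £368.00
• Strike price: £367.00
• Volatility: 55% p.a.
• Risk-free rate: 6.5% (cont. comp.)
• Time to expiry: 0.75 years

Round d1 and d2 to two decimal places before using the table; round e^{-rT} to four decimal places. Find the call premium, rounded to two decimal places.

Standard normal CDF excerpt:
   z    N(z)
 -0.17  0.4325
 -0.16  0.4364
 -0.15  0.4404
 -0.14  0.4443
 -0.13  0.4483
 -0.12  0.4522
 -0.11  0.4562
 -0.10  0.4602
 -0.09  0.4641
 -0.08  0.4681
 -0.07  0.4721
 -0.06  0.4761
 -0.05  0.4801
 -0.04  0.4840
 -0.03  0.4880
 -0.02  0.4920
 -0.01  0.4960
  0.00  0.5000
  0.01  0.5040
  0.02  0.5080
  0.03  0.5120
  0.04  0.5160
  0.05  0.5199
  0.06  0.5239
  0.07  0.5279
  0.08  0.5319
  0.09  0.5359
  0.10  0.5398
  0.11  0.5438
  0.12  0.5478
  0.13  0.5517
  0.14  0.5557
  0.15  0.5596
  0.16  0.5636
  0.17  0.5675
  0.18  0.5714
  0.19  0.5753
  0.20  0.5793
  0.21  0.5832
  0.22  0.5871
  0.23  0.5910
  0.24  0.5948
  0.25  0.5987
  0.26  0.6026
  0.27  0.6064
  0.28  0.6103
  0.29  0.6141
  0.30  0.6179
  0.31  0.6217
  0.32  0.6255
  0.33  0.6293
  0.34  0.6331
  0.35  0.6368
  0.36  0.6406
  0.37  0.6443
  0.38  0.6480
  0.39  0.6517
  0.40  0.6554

σ√T = 0.55 × 0.8660 = 0.4763
d₁ = [ln(368/367) + (0.065 + 0.55²/2)·0.75] / 0.4763 = [0.0027 + 0.1622] / 0.4763 = 0.3462 which rounds to 0.35
d₂ = d₁ − σ√T = 0.3462 − 0.4763 = -0.1301 which rounds to -0.13
exp(−rT) = exp(−0.065·0.75) = 0.9524
C = 368·N(0.35) − 367·0.9524·N(-0.13) = 368·0.6368 − 367·0.9524·0.4483 = 234.3424 − 156.6947 = 77.6477

£77.65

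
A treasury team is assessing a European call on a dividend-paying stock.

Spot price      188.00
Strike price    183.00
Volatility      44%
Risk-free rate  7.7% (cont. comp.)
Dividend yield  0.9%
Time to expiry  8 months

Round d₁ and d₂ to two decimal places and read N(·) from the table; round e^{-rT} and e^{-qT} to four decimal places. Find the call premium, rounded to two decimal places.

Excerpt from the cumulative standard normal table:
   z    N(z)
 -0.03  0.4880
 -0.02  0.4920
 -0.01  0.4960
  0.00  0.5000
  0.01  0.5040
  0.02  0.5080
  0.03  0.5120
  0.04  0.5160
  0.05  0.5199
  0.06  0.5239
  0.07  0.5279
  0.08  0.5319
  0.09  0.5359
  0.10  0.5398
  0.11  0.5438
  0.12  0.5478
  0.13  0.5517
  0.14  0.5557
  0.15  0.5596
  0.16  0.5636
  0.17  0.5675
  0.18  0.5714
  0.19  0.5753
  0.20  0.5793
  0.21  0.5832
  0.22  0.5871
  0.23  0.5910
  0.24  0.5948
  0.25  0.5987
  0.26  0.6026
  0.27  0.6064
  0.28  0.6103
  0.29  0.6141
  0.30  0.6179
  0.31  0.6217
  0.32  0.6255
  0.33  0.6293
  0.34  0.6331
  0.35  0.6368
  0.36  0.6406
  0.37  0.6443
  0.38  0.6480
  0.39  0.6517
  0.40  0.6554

T = 0.6667;  σ√T = 0.3593
d₁ = [ln(188/183) + (0.077 − 0.009 + 0.44²/2)·0.6667] / 0.3593 = [0.0270 + 0.1099] / 0.3593 = 0.3808 which rounds to 0.38
d₂ = d₁ − σ√T = 0.3808 − 0.3593 = 0.0216 which rounds to 0.02
exp(−qT) = exp(−0.009·0.6667) = 0.9940;  exp(−rT) = exp(−0.077·0.6667) = 0.9500
N(d₁) = N(0.38) = 0.6480;  N(d₂) = N(0.02) = 0.5080
C = 188·0.9940·0.6480 − 183·0.9500·0.5080 = 121.0931 − 88.3158 = 32.7773

32.78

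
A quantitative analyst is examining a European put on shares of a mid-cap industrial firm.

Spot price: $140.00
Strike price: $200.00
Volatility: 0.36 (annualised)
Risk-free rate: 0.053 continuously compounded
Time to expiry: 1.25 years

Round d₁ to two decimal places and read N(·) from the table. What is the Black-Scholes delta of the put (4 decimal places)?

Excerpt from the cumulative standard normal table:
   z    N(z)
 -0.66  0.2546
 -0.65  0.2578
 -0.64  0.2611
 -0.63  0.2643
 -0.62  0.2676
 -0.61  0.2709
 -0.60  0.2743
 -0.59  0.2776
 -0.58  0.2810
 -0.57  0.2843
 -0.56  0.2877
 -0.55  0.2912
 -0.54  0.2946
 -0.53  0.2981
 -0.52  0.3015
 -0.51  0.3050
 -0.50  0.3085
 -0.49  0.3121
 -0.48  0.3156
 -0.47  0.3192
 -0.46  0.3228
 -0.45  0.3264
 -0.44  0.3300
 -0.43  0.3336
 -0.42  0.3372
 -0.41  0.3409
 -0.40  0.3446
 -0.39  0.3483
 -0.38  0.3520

-0.6985

σ√T = 0.36·√1.25 = 0.4025
ln(S/K) + (r + σ²/2)T = ln(140/200) + (0.053 + 0.36²/2)·1.25 = -0.3567 + 0.1472 = -0.2094
d₁ = -0.2094 / 0.4025 = -0.5203 ⇒ -0.52
N(d₁) = N(-0.52) = 0.3015
Δ_put = N(d₁) − 1 = 0.3015 − 1 = -0.6985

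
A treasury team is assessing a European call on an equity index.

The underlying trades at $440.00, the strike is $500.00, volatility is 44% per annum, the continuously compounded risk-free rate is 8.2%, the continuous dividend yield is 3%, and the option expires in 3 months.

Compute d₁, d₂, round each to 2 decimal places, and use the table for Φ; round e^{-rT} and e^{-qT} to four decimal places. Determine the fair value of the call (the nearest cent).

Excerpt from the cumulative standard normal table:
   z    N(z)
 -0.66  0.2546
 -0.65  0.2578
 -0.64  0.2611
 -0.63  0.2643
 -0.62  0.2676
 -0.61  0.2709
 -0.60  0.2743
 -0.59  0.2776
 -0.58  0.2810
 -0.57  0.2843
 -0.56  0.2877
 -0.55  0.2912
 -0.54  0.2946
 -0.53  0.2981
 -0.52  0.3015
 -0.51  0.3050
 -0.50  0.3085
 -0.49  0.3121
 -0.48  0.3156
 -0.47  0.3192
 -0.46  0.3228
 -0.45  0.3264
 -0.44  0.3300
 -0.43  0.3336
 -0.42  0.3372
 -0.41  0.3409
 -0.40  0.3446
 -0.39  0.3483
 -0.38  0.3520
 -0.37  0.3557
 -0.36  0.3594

σ√T = 0.44·√0.25 = 0.2200
ln(S/K) + (r − q + σ²/2)T = ln(440/500) + (0.082 − 0.03 + 0.44²/2)·0.25 = -0.1278 + 0.0372 = -0.0906
d₁ = -0.0906 / 0.2200 = -0.4120 ⇒ -0.41
d₂ = d₁ − σ√T = -0.4120 − 0.2200 = -0.6320 ⇒ -0.63
e^(−qT) = e^(−0.03·0.25) = 0.9925;  e^(−rT) = e^(−0.082·0.25) = 0.9797
N(d₁) = N(-0.41) = 0.3409;  N(d₂) = N(-0.63) = 0.2643
C = 440·0.9925·0.3409 − 500·0.9797·0.2643 = 148.8710 − 129.4674 = 19.4037

$19.40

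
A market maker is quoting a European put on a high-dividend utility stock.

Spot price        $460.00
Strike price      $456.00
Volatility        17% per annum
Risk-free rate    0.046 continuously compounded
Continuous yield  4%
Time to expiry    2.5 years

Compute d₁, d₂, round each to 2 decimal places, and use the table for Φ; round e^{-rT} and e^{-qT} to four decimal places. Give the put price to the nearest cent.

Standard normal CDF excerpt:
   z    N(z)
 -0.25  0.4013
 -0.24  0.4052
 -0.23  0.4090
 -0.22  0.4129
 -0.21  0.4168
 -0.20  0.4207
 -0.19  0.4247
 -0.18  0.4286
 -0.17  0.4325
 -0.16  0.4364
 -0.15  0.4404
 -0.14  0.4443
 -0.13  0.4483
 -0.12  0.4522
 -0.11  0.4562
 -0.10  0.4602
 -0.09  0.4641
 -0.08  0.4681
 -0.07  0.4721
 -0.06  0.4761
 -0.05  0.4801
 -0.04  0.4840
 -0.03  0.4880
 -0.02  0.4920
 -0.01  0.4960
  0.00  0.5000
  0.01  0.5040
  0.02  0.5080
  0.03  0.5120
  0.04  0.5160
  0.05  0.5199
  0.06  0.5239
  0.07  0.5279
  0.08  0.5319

$39.48

T = 2.5;  σ√T = 0.2688
ln(S/K) + (r − q + σ²/2)T = ln(460/456) + (0.046 − 0.04 + 0.17²/2)·2.5 = 0.0087 + 0.0511 = 0.0599
d₁ = 0.0599 / 0.2688 = 0.2227 ≈ 0.22
d₂ = d₁ − σ√T = 0.2227 − 0.2688 = -0.0461 ≈ -0.05
exp(−qT) = exp(−0.04·2.5) = 0.9048;  exp(−rT) = exp(−0.046·2.5) = 0.8914
N(−d₂) = N(0.05) = 0.5199;  N(−d₁) = N(-0.22) = 0.4129
P = 456·0.8914·0.5199 − 460·0.9048·0.4129 = 211.3281 − 171.8523 = 39.4758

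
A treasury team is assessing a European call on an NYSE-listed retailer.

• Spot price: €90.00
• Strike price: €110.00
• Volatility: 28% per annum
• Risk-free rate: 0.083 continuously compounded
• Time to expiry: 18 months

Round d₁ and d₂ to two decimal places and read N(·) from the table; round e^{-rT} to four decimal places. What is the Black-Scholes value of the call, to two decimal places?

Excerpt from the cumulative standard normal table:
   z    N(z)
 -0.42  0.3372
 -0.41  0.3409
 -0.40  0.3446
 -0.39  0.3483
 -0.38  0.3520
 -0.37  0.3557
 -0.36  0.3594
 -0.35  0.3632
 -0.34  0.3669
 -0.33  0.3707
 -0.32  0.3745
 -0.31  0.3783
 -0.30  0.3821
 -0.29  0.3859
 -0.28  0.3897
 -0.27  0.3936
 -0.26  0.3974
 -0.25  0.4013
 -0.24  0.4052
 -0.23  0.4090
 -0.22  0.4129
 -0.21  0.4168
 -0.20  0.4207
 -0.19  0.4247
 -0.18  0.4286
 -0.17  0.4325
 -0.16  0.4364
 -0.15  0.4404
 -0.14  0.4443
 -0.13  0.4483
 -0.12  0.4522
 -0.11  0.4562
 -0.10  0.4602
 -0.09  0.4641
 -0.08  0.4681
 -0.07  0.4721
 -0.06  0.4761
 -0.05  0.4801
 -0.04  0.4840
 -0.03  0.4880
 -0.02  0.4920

T = 1.5;  σ√T = 0.3429
d₁ = [ln(90/110) + (0.083 + 0.28²/2)·1.5] / 0.3429 = [-0.2007 + 0.1833] / 0.3429 = -0.0507 ⇒ -0.05
d₂ = d₁ − σ√T = -0.0507 − 0.3429 = -0.3936 ⇒ -0.39
e^(−rT) = e^(−0.083·1.5) = 0.8829
N(d₁) = N(-0.05) = 0.4801;  N(d₂) = N(-0.39) = 0.3483
C = 90·0.4801 − 110·0.8829·0.3483 = 43.2090 − 33.8265 = 9.3825

€9.38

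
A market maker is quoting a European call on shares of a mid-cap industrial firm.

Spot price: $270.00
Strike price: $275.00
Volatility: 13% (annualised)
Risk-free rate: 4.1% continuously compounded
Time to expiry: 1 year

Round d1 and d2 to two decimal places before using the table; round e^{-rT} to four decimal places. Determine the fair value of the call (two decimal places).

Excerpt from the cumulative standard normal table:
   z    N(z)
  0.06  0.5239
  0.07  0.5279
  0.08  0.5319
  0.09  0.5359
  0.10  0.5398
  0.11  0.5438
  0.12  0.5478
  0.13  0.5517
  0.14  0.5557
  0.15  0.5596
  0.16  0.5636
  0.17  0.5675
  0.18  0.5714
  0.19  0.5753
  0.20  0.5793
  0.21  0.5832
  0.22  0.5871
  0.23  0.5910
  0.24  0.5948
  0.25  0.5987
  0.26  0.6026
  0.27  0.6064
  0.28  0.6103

σ√T = 0.13 × 1.0000 = 0.1300
d₁ = [ln(270/275) + (0.041 + 0.13²/2)·1] / 0.1300 = [-0.0183 + 0.0495] / 0.1300 = 0.2392 ≈ 0.24
d₂ = d₁ − σ√T = 0.2392 − 0.1300 = 0.1092 ≈ 0.11
e^(−rT) = e^(−0.041·1) = 0.9598
N(d₁) = N(0.24) = 0.5948;  N(d₂) = N(0.11) = 0.5438
C = 270·0.5948 − 275·0.9598·0.5438 = 160.5960 − 143.5333 = 17.0627

$17.06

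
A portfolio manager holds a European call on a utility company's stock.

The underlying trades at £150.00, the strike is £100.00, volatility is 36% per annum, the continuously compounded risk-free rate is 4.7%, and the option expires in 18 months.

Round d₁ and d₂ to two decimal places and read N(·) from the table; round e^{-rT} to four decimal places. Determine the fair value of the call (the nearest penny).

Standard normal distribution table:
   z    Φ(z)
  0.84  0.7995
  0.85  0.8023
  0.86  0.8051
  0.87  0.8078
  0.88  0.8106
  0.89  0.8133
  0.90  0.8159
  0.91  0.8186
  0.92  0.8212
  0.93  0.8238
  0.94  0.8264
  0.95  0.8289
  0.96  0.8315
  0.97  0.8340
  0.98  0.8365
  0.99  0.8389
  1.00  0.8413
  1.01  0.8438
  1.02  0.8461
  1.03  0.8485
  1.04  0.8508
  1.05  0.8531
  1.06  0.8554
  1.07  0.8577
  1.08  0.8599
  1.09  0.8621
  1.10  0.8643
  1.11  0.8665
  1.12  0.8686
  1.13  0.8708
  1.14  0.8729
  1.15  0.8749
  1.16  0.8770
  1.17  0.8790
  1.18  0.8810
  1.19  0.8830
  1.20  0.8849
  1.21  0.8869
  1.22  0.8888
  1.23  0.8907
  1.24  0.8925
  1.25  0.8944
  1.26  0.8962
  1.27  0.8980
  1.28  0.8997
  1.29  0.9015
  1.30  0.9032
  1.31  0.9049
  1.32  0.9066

σ√T = 0.36 × 1.2247 = 0.4409
d₁ = [ln(150/100) + (0.047 + 0.36²/2)·1.5] / 0.4409 = [0.4055 + 0.1677] / 0.4409 = 1.3000 ⇒ 1.30
d₂ = d₁ − σ√T = 1.3000 − 0.4409 = 0.8591 ⇒ 0.86
exp(−rT) = exp(−0.047·1.5) = 0.9319
C = 150·N(1.30) − 100·0.9319·N(0.86) = 150·0.9032 − 100·0.9319·0.8051 = 135.4800 − 75.0273 = 60.4527

£60.45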